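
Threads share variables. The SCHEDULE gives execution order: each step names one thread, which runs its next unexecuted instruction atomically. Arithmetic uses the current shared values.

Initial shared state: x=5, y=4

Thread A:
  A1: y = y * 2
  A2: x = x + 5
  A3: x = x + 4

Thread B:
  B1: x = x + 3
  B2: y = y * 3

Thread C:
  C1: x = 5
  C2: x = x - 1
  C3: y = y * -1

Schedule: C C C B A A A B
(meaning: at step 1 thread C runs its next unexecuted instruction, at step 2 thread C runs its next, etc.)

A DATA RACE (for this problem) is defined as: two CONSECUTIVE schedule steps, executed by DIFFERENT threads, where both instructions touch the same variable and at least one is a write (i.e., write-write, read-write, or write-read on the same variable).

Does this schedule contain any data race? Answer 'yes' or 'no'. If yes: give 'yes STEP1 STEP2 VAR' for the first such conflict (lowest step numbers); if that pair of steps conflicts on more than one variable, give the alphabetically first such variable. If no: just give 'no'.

Steps 1,2: same thread (C). No race.
Steps 2,3: same thread (C). No race.
Steps 3,4: C(r=y,w=y) vs B(r=x,w=x). No conflict.
Steps 4,5: B(r=x,w=x) vs A(r=y,w=y). No conflict.
Steps 5,6: same thread (A). No race.
Steps 6,7: same thread (A). No race.
Steps 7,8: A(r=x,w=x) vs B(r=y,w=y). No conflict.

Answer: no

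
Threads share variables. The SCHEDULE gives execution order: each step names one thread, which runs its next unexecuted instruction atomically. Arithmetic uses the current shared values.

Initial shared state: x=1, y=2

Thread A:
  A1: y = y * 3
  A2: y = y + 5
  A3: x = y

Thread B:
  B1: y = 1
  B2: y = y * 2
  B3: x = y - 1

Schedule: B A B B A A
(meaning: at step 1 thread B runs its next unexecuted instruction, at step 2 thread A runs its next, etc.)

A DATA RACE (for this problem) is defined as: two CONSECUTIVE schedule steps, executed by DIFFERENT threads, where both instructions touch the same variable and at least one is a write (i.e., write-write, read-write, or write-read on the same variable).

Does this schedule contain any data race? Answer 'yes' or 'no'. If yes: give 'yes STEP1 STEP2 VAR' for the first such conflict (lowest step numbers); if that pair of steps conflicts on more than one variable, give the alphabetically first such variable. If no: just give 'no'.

Answer: yes 1 2 y

Derivation:
Steps 1,2: B(y = 1) vs A(y = y * 3). RACE on y (W-W).
Steps 2,3: A(y = y * 3) vs B(y = y * 2). RACE on y (W-W).
Steps 3,4: same thread (B). No race.
Steps 4,5: B(x = y - 1) vs A(y = y + 5). RACE on y (R-W).
Steps 5,6: same thread (A). No race.
First conflict at steps 1,2.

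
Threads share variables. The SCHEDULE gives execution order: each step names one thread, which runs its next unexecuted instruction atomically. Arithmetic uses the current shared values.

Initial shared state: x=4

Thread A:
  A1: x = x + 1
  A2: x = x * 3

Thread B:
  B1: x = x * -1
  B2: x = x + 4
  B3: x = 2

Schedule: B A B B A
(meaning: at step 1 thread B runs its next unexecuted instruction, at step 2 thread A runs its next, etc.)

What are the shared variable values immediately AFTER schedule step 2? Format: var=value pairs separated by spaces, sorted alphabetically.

Step 1: thread B executes B1 (x = x * -1). Shared: x=-4. PCs: A@0 B@1
Step 2: thread A executes A1 (x = x + 1). Shared: x=-3. PCs: A@1 B@1

Answer: x=-3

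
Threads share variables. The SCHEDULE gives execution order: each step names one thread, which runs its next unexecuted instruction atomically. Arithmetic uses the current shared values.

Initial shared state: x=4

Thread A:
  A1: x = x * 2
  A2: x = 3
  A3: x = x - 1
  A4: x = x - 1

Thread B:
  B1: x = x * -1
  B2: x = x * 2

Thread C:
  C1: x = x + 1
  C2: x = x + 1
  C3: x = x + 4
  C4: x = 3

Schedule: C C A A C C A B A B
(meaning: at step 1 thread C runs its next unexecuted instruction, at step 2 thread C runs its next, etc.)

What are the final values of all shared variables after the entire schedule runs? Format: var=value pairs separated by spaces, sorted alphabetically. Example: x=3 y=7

Answer: x=-6

Derivation:
Step 1: thread C executes C1 (x = x + 1). Shared: x=5. PCs: A@0 B@0 C@1
Step 2: thread C executes C2 (x = x + 1). Shared: x=6. PCs: A@0 B@0 C@2
Step 3: thread A executes A1 (x = x * 2). Shared: x=12. PCs: A@1 B@0 C@2
Step 4: thread A executes A2 (x = 3). Shared: x=3. PCs: A@2 B@0 C@2
Step 5: thread C executes C3 (x = x + 4). Shared: x=7. PCs: A@2 B@0 C@3
Step 6: thread C executes C4 (x = 3). Shared: x=3. PCs: A@2 B@0 C@4
Step 7: thread A executes A3 (x = x - 1). Shared: x=2. PCs: A@3 B@0 C@4
Step 8: thread B executes B1 (x = x * -1). Shared: x=-2. PCs: A@3 B@1 C@4
Step 9: thread A executes A4 (x = x - 1). Shared: x=-3. PCs: A@4 B@1 C@4
Step 10: thread B executes B2 (x = x * 2). Shared: x=-6. PCs: A@4 B@2 C@4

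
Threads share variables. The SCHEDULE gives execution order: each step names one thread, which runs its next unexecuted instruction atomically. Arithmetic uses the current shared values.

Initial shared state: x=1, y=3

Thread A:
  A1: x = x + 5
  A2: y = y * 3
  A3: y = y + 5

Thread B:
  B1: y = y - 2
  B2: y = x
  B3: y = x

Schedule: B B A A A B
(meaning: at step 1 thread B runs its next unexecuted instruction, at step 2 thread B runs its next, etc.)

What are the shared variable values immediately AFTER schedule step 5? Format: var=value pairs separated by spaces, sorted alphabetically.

Answer: x=6 y=8

Derivation:
Step 1: thread B executes B1 (y = y - 2). Shared: x=1 y=1. PCs: A@0 B@1
Step 2: thread B executes B2 (y = x). Shared: x=1 y=1. PCs: A@0 B@2
Step 3: thread A executes A1 (x = x + 5). Shared: x=6 y=1. PCs: A@1 B@2
Step 4: thread A executes A2 (y = y * 3). Shared: x=6 y=3. PCs: A@2 B@2
Step 5: thread A executes A3 (y = y + 5). Shared: x=6 y=8. PCs: A@3 B@2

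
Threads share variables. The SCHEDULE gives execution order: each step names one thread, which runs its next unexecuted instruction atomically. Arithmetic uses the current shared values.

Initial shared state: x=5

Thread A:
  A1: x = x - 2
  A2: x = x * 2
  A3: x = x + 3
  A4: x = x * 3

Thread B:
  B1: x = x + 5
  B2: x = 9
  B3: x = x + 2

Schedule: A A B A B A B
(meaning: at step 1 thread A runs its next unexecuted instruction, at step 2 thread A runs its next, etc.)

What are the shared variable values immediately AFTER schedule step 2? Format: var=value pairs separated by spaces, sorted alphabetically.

Answer: x=6

Derivation:
Step 1: thread A executes A1 (x = x - 2). Shared: x=3. PCs: A@1 B@0
Step 2: thread A executes A2 (x = x * 2). Shared: x=6. PCs: A@2 B@0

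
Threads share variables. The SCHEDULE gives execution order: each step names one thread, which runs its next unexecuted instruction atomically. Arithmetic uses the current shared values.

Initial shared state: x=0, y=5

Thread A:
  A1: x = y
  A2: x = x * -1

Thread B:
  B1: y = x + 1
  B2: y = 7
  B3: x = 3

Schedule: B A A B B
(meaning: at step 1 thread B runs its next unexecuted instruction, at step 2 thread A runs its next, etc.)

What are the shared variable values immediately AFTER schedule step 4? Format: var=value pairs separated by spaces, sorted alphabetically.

Answer: x=-1 y=7

Derivation:
Step 1: thread B executes B1 (y = x + 1). Shared: x=0 y=1. PCs: A@0 B@1
Step 2: thread A executes A1 (x = y). Shared: x=1 y=1. PCs: A@1 B@1
Step 3: thread A executes A2 (x = x * -1). Shared: x=-1 y=1. PCs: A@2 B@1
Step 4: thread B executes B2 (y = 7). Shared: x=-1 y=7. PCs: A@2 B@2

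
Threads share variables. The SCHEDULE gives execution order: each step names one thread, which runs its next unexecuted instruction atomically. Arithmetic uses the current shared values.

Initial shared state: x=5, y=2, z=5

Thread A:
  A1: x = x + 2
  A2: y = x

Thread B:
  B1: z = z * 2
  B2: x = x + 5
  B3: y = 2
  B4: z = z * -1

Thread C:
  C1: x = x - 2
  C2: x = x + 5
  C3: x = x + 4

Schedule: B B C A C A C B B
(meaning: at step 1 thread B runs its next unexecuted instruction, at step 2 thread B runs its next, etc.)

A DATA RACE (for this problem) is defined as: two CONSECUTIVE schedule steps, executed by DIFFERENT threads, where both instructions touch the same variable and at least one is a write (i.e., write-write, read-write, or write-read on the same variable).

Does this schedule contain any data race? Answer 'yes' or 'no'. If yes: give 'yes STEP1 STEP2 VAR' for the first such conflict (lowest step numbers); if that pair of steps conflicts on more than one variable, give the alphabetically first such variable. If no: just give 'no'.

Steps 1,2: same thread (B). No race.
Steps 2,3: B(x = x + 5) vs C(x = x - 2). RACE on x (W-W).
Steps 3,4: C(x = x - 2) vs A(x = x + 2). RACE on x (W-W).
Steps 4,5: A(x = x + 2) vs C(x = x + 5). RACE on x (W-W).
Steps 5,6: C(x = x + 5) vs A(y = x). RACE on x (W-R).
Steps 6,7: A(y = x) vs C(x = x + 4). RACE on x (R-W).
Steps 7,8: C(r=x,w=x) vs B(r=-,w=y). No conflict.
Steps 8,9: same thread (B). No race.
First conflict at steps 2,3.

Answer: yes 2 3 x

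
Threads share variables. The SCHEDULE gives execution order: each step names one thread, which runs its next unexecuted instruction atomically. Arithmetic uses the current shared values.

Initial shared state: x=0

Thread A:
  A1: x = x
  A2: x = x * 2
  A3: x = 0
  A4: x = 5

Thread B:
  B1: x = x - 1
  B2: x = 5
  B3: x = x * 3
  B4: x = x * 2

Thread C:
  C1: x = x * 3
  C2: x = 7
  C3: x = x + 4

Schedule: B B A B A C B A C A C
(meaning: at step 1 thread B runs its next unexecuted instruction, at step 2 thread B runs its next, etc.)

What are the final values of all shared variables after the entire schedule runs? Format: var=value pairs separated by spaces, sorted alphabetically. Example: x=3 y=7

Answer: x=9

Derivation:
Step 1: thread B executes B1 (x = x - 1). Shared: x=-1. PCs: A@0 B@1 C@0
Step 2: thread B executes B2 (x = 5). Shared: x=5. PCs: A@0 B@2 C@0
Step 3: thread A executes A1 (x = x). Shared: x=5. PCs: A@1 B@2 C@0
Step 4: thread B executes B3 (x = x * 3). Shared: x=15. PCs: A@1 B@3 C@0
Step 5: thread A executes A2 (x = x * 2). Shared: x=30. PCs: A@2 B@3 C@0
Step 6: thread C executes C1 (x = x * 3). Shared: x=90. PCs: A@2 B@3 C@1
Step 7: thread B executes B4 (x = x * 2). Shared: x=180. PCs: A@2 B@4 C@1
Step 8: thread A executes A3 (x = 0). Shared: x=0. PCs: A@3 B@4 C@1
Step 9: thread C executes C2 (x = 7). Shared: x=7. PCs: A@3 B@4 C@2
Step 10: thread A executes A4 (x = 5). Shared: x=5. PCs: A@4 B@4 C@2
Step 11: thread C executes C3 (x = x + 4). Shared: x=9. PCs: A@4 B@4 C@3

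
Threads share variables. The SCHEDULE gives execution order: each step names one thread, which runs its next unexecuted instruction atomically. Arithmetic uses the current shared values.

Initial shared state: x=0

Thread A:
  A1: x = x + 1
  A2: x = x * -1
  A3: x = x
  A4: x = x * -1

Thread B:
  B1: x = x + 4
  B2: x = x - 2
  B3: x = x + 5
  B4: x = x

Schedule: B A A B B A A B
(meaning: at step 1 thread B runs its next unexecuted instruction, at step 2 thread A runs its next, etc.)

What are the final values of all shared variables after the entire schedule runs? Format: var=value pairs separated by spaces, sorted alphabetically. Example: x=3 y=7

Step 1: thread B executes B1 (x = x + 4). Shared: x=4. PCs: A@0 B@1
Step 2: thread A executes A1 (x = x + 1). Shared: x=5. PCs: A@1 B@1
Step 3: thread A executes A2 (x = x * -1). Shared: x=-5. PCs: A@2 B@1
Step 4: thread B executes B2 (x = x - 2). Shared: x=-7. PCs: A@2 B@2
Step 5: thread B executes B3 (x = x + 5). Shared: x=-2. PCs: A@2 B@3
Step 6: thread A executes A3 (x = x). Shared: x=-2. PCs: A@3 B@3
Step 7: thread A executes A4 (x = x * -1). Shared: x=2. PCs: A@4 B@3
Step 8: thread B executes B4 (x = x). Shared: x=2. PCs: A@4 B@4

Answer: x=2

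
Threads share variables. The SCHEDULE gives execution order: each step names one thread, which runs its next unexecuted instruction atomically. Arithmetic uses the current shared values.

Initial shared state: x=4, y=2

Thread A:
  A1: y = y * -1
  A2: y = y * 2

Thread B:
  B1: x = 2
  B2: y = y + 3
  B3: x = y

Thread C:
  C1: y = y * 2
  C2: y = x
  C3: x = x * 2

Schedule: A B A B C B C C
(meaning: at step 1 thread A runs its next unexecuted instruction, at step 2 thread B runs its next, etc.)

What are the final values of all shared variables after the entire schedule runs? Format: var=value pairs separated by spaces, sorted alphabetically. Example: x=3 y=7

Step 1: thread A executes A1 (y = y * -1). Shared: x=4 y=-2. PCs: A@1 B@0 C@0
Step 2: thread B executes B1 (x = 2). Shared: x=2 y=-2. PCs: A@1 B@1 C@0
Step 3: thread A executes A2 (y = y * 2). Shared: x=2 y=-4. PCs: A@2 B@1 C@0
Step 4: thread B executes B2 (y = y + 3). Shared: x=2 y=-1. PCs: A@2 B@2 C@0
Step 5: thread C executes C1 (y = y * 2). Shared: x=2 y=-2. PCs: A@2 B@2 C@1
Step 6: thread B executes B3 (x = y). Shared: x=-2 y=-2. PCs: A@2 B@3 C@1
Step 7: thread C executes C2 (y = x). Shared: x=-2 y=-2. PCs: A@2 B@3 C@2
Step 8: thread C executes C3 (x = x * 2). Shared: x=-4 y=-2. PCs: A@2 B@3 C@3

Answer: x=-4 y=-2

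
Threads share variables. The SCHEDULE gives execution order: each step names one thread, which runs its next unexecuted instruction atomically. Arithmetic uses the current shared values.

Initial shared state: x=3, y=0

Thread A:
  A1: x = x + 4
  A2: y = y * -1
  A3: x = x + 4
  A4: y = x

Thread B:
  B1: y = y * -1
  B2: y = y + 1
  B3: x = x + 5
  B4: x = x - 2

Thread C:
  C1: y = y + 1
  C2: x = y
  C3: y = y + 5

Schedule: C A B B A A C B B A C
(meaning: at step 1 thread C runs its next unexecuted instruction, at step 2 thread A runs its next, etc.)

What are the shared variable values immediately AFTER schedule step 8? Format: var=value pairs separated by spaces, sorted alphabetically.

Step 1: thread C executes C1 (y = y + 1). Shared: x=3 y=1. PCs: A@0 B@0 C@1
Step 2: thread A executes A1 (x = x + 4). Shared: x=7 y=1. PCs: A@1 B@0 C@1
Step 3: thread B executes B1 (y = y * -1). Shared: x=7 y=-1. PCs: A@1 B@1 C@1
Step 4: thread B executes B2 (y = y + 1). Shared: x=7 y=0. PCs: A@1 B@2 C@1
Step 5: thread A executes A2 (y = y * -1). Shared: x=7 y=0. PCs: A@2 B@2 C@1
Step 6: thread A executes A3 (x = x + 4). Shared: x=11 y=0. PCs: A@3 B@2 C@1
Step 7: thread C executes C2 (x = y). Shared: x=0 y=0. PCs: A@3 B@2 C@2
Step 8: thread B executes B3 (x = x + 5). Shared: x=5 y=0. PCs: A@3 B@3 C@2

Answer: x=5 y=0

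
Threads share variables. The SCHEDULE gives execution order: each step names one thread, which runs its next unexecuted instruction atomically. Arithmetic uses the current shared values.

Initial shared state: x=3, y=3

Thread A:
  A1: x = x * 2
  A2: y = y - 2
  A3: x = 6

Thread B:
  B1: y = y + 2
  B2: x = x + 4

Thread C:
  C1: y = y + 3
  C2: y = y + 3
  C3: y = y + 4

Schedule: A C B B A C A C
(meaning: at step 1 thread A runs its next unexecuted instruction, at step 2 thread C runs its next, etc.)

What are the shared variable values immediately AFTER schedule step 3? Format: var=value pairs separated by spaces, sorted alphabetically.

Answer: x=6 y=8

Derivation:
Step 1: thread A executes A1 (x = x * 2). Shared: x=6 y=3. PCs: A@1 B@0 C@0
Step 2: thread C executes C1 (y = y + 3). Shared: x=6 y=6. PCs: A@1 B@0 C@1
Step 3: thread B executes B1 (y = y + 2). Shared: x=6 y=8. PCs: A@1 B@1 C@1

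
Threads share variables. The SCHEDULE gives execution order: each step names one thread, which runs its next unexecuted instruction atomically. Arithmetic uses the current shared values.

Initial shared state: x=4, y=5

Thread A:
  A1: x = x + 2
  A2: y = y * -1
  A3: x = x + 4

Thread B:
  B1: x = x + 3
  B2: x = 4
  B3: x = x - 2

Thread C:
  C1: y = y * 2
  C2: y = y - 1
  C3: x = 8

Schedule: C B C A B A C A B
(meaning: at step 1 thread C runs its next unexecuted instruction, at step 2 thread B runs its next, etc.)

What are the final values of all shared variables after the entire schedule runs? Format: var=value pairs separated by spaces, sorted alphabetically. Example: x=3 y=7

Answer: x=10 y=-9

Derivation:
Step 1: thread C executes C1 (y = y * 2). Shared: x=4 y=10. PCs: A@0 B@0 C@1
Step 2: thread B executes B1 (x = x + 3). Shared: x=7 y=10. PCs: A@0 B@1 C@1
Step 3: thread C executes C2 (y = y - 1). Shared: x=7 y=9. PCs: A@0 B@1 C@2
Step 4: thread A executes A1 (x = x + 2). Shared: x=9 y=9. PCs: A@1 B@1 C@2
Step 5: thread B executes B2 (x = 4). Shared: x=4 y=9. PCs: A@1 B@2 C@2
Step 6: thread A executes A2 (y = y * -1). Shared: x=4 y=-9. PCs: A@2 B@2 C@2
Step 7: thread C executes C3 (x = 8). Shared: x=8 y=-9. PCs: A@2 B@2 C@3
Step 8: thread A executes A3 (x = x + 4). Shared: x=12 y=-9. PCs: A@3 B@2 C@3
Step 9: thread B executes B3 (x = x - 2). Shared: x=10 y=-9. PCs: A@3 B@3 C@3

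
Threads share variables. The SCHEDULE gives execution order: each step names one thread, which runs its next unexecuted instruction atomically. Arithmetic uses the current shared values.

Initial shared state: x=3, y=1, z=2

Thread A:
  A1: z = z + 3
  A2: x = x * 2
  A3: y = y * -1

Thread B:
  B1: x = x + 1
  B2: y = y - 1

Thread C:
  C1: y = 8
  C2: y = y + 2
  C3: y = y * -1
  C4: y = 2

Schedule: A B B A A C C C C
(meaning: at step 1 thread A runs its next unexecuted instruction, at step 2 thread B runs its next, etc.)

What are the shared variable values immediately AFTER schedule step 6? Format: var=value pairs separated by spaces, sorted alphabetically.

Step 1: thread A executes A1 (z = z + 3). Shared: x=3 y=1 z=5. PCs: A@1 B@0 C@0
Step 2: thread B executes B1 (x = x + 1). Shared: x=4 y=1 z=5. PCs: A@1 B@1 C@0
Step 3: thread B executes B2 (y = y - 1). Shared: x=4 y=0 z=5. PCs: A@1 B@2 C@0
Step 4: thread A executes A2 (x = x * 2). Shared: x=8 y=0 z=5. PCs: A@2 B@2 C@0
Step 5: thread A executes A3 (y = y * -1). Shared: x=8 y=0 z=5. PCs: A@3 B@2 C@0
Step 6: thread C executes C1 (y = 8). Shared: x=8 y=8 z=5. PCs: A@3 B@2 C@1

Answer: x=8 y=8 z=5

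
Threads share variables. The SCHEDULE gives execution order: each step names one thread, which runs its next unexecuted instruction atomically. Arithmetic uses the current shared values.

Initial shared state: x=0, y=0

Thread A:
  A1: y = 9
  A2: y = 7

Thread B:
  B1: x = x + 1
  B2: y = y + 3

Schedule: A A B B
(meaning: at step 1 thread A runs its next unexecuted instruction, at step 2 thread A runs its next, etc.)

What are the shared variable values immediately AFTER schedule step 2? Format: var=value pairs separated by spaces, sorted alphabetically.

Answer: x=0 y=7

Derivation:
Step 1: thread A executes A1 (y = 9). Shared: x=0 y=9. PCs: A@1 B@0
Step 2: thread A executes A2 (y = 7). Shared: x=0 y=7. PCs: A@2 B@0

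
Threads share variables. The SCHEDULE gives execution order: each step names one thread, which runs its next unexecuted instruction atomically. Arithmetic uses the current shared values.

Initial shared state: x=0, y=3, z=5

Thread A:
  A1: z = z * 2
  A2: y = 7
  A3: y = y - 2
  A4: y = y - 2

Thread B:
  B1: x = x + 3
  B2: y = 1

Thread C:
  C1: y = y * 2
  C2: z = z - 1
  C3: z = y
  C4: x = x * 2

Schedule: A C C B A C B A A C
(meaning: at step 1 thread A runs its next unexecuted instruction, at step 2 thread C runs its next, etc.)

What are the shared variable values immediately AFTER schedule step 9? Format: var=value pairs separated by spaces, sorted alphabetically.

Answer: x=3 y=-3 z=7

Derivation:
Step 1: thread A executes A1 (z = z * 2). Shared: x=0 y=3 z=10. PCs: A@1 B@0 C@0
Step 2: thread C executes C1 (y = y * 2). Shared: x=0 y=6 z=10. PCs: A@1 B@0 C@1
Step 3: thread C executes C2 (z = z - 1). Shared: x=0 y=6 z=9. PCs: A@1 B@0 C@2
Step 4: thread B executes B1 (x = x + 3). Shared: x=3 y=6 z=9. PCs: A@1 B@1 C@2
Step 5: thread A executes A2 (y = 7). Shared: x=3 y=7 z=9. PCs: A@2 B@1 C@2
Step 6: thread C executes C3 (z = y). Shared: x=3 y=7 z=7. PCs: A@2 B@1 C@3
Step 7: thread B executes B2 (y = 1). Shared: x=3 y=1 z=7. PCs: A@2 B@2 C@3
Step 8: thread A executes A3 (y = y - 2). Shared: x=3 y=-1 z=7. PCs: A@3 B@2 C@3
Step 9: thread A executes A4 (y = y - 2). Shared: x=3 y=-3 z=7. PCs: A@4 B@2 C@3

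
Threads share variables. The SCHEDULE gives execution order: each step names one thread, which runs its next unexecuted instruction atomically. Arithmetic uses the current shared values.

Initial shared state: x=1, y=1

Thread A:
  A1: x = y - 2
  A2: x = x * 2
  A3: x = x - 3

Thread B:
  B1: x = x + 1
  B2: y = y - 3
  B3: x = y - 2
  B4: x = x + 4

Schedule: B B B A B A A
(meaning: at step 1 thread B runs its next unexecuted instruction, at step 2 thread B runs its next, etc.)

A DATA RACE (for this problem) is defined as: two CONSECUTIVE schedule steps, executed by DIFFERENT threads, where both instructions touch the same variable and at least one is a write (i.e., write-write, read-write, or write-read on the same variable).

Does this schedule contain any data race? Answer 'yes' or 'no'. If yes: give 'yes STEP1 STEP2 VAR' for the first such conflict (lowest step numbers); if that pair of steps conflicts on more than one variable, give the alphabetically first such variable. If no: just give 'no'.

Answer: yes 3 4 x

Derivation:
Steps 1,2: same thread (B). No race.
Steps 2,3: same thread (B). No race.
Steps 3,4: B(x = y - 2) vs A(x = y - 2). RACE on x (W-W).
Steps 4,5: A(x = y - 2) vs B(x = x + 4). RACE on x (W-W).
Steps 5,6: B(x = x + 4) vs A(x = x * 2). RACE on x (W-W).
Steps 6,7: same thread (A). No race.
First conflict at steps 3,4.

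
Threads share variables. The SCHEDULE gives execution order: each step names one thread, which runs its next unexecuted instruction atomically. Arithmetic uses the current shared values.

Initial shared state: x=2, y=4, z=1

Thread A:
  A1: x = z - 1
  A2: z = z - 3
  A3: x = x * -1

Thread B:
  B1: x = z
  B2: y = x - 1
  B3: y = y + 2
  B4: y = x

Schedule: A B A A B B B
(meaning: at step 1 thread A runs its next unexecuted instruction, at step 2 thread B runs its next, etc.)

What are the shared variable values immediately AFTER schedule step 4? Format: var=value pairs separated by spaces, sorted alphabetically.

Answer: x=-1 y=4 z=-2

Derivation:
Step 1: thread A executes A1 (x = z - 1). Shared: x=0 y=4 z=1. PCs: A@1 B@0
Step 2: thread B executes B1 (x = z). Shared: x=1 y=4 z=1. PCs: A@1 B@1
Step 3: thread A executes A2 (z = z - 3). Shared: x=1 y=4 z=-2. PCs: A@2 B@1
Step 4: thread A executes A3 (x = x * -1). Shared: x=-1 y=4 z=-2. PCs: A@3 B@1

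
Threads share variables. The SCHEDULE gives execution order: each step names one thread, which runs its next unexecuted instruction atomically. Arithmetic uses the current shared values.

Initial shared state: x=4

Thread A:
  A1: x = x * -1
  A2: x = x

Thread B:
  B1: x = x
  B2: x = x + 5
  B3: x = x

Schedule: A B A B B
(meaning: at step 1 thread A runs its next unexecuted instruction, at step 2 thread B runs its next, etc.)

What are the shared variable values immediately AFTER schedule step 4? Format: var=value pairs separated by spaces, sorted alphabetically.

Answer: x=1

Derivation:
Step 1: thread A executes A1 (x = x * -1). Shared: x=-4. PCs: A@1 B@0
Step 2: thread B executes B1 (x = x). Shared: x=-4. PCs: A@1 B@1
Step 3: thread A executes A2 (x = x). Shared: x=-4. PCs: A@2 B@1
Step 4: thread B executes B2 (x = x + 5). Shared: x=1. PCs: A@2 B@2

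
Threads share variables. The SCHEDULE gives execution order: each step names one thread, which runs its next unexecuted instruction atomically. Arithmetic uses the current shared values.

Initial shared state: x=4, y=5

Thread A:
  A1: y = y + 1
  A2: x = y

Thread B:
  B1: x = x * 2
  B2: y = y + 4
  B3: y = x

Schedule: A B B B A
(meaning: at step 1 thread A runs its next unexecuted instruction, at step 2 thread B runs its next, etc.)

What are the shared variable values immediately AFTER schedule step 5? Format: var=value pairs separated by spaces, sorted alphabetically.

Answer: x=8 y=8

Derivation:
Step 1: thread A executes A1 (y = y + 1). Shared: x=4 y=6. PCs: A@1 B@0
Step 2: thread B executes B1 (x = x * 2). Shared: x=8 y=6. PCs: A@1 B@1
Step 3: thread B executes B2 (y = y + 4). Shared: x=8 y=10. PCs: A@1 B@2
Step 4: thread B executes B3 (y = x). Shared: x=8 y=8. PCs: A@1 B@3
Step 5: thread A executes A2 (x = y). Shared: x=8 y=8. PCs: A@2 B@3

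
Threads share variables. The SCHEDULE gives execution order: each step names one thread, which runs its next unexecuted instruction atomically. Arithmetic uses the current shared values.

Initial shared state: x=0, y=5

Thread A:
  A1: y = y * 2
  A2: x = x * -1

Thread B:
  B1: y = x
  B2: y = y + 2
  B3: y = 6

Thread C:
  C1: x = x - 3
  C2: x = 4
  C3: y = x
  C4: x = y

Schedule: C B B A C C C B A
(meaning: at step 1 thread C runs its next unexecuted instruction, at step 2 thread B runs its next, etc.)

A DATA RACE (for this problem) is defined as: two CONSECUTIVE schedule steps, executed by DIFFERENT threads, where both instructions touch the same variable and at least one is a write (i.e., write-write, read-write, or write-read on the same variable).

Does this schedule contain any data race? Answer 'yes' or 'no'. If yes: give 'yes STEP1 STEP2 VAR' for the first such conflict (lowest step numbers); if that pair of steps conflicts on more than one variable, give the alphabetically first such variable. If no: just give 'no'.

Answer: yes 1 2 x

Derivation:
Steps 1,2: C(x = x - 3) vs B(y = x). RACE on x (W-R).
Steps 2,3: same thread (B). No race.
Steps 3,4: B(y = y + 2) vs A(y = y * 2). RACE on y (W-W).
Steps 4,5: A(r=y,w=y) vs C(r=-,w=x). No conflict.
Steps 5,6: same thread (C). No race.
Steps 6,7: same thread (C). No race.
Steps 7,8: C(x = y) vs B(y = 6). RACE on y (R-W).
Steps 8,9: B(r=-,w=y) vs A(r=x,w=x). No conflict.
First conflict at steps 1,2.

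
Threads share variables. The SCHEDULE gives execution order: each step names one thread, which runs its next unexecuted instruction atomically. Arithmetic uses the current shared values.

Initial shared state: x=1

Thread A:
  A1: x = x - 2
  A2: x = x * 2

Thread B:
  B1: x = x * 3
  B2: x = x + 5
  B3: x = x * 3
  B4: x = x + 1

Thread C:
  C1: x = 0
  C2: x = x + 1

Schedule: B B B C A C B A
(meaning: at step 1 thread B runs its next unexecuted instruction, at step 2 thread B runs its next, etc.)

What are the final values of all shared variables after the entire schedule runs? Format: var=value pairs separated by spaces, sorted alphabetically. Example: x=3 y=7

Answer: x=0

Derivation:
Step 1: thread B executes B1 (x = x * 3). Shared: x=3. PCs: A@0 B@1 C@0
Step 2: thread B executes B2 (x = x + 5). Shared: x=8. PCs: A@0 B@2 C@0
Step 3: thread B executes B3 (x = x * 3). Shared: x=24. PCs: A@0 B@3 C@0
Step 4: thread C executes C1 (x = 0). Shared: x=0. PCs: A@0 B@3 C@1
Step 5: thread A executes A1 (x = x - 2). Shared: x=-2. PCs: A@1 B@3 C@1
Step 6: thread C executes C2 (x = x + 1). Shared: x=-1. PCs: A@1 B@3 C@2
Step 7: thread B executes B4 (x = x + 1). Shared: x=0. PCs: A@1 B@4 C@2
Step 8: thread A executes A2 (x = x * 2). Shared: x=0. PCs: A@2 B@4 C@2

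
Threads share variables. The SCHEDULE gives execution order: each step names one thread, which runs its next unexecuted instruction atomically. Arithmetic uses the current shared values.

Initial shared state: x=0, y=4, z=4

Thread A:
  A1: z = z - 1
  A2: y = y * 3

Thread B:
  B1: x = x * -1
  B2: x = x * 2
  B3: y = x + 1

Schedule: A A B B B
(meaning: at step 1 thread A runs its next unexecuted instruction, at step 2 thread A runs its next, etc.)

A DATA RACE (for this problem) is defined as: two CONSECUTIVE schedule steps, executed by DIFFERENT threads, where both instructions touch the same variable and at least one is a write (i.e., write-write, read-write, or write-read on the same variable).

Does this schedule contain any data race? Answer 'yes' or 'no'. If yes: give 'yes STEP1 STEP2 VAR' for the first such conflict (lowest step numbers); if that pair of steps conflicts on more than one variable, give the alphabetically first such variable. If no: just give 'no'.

Steps 1,2: same thread (A). No race.
Steps 2,3: A(r=y,w=y) vs B(r=x,w=x). No conflict.
Steps 3,4: same thread (B). No race.
Steps 4,5: same thread (B). No race.

Answer: no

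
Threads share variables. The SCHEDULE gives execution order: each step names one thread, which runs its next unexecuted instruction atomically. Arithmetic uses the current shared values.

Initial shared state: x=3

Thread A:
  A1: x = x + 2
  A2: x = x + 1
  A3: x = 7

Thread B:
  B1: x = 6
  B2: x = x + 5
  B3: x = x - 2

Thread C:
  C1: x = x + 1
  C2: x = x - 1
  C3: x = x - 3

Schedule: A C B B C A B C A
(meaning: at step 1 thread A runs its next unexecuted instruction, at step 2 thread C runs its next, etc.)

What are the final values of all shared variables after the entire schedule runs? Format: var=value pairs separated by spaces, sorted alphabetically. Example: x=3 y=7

Answer: x=7

Derivation:
Step 1: thread A executes A1 (x = x + 2). Shared: x=5. PCs: A@1 B@0 C@0
Step 2: thread C executes C1 (x = x + 1). Shared: x=6. PCs: A@1 B@0 C@1
Step 3: thread B executes B1 (x = 6). Shared: x=6. PCs: A@1 B@1 C@1
Step 4: thread B executes B2 (x = x + 5). Shared: x=11. PCs: A@1 B@2 C@1
Step 5: thread C executes C2 (x = x - 1). Shared: x=10. PCs: A@1 B@2 C@2
Step 6: thread A executes A2 (x = x + 1). Shared: x=11. PCs: A@2 B@2 C@2
Step 7: thread B executes B3 (x = x - 2). Shared: x=9. PCs: A@2 B@3 C@2
Step 8: thread C executes C3 (x = x - 3). Shared: x=6. PCs: A@2 B@3 C@3
Step 9: thread A executes A3 (x = 7). Shared: x=7. PCs: A@3 B@3 C@3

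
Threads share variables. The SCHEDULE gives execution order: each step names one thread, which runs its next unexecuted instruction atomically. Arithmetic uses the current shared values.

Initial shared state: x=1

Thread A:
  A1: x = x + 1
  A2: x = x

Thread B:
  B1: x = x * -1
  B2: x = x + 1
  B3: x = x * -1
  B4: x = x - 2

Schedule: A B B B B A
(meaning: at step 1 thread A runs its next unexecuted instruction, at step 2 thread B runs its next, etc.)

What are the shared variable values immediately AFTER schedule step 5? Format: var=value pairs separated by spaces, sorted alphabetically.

Step 1: thread A executes A1 (x = x + 1). Shared: x=2. PCs: A@1 B@0
Step 2: thread B executes B1 (x = x * -1). Shared: x=-2. PCs: A@1 B@1
Step 3: thread B executes B2 (x = x + 1). Shared: x=-1. PCs: A@1 B@2
Step 4: thread B executes B3 (x = x * -1). Shared: x=1. PCs: A@1 B@3
Step 5: thread B executes B4 (x = x - 2). Shared: x=-1. PCs: A@1 B@4

Answer: x=-1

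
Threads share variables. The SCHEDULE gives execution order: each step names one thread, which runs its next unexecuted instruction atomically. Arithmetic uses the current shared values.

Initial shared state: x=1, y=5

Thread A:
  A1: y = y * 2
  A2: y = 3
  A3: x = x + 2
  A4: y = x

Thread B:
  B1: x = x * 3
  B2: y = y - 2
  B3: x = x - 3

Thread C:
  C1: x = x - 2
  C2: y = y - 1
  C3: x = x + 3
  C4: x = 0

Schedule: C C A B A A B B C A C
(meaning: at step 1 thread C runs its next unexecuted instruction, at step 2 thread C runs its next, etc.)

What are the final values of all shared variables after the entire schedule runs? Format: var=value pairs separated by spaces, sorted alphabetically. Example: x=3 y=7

Answer: x=0 y=-1

Derivation:
Step 1: thread C executes C1 (x = x - 2). Shared: x=-1 y=5. PCs: A@0 B@0 C@1
Step 2: thread C executes C2 (y = y - 1). Shared: x=-1 y=4. PCs: A@0 B@0 C@2
Step 3: thread A executes A1 (y = y * 2). Shared: x=-1 y=8. PCs: A@1 B@0 C@2
Step 4: thread B executes B1 (x = x * 3). Shared: x=-3 y=8. PCs: A@1 B@1 C@2
Step 5: thread A executes A2 (y = 3). Shared: x=-3 y=3. PCs: A@2 B@1 C@2
Step 6: thread A executes A3 (x = x + 2). Shared: x=-1 y=3. PCs: A@3 B@1 C@2
Step 7: thread B executes B2 (y = y - 2). Shared: x=-1 y=1. PCs: A@3 B@2 C@2
Step 8: thread B executes B3 (x = x - 3). Shared: x=-4 y=1. PCs: A@3 B@3 C@2
Step 9: thread C executes C3 (x = x + 3). Shared: x=-1 y=1. PCs: A@3 B@3 C@3
Step 10: thread A executes A4 (y = x). Shared: x=-1 y=-1. PCs: A@4 B@3 C@3
Step 11: thread C executes C4 (x = 0). Shared: x=0 y=-1. PCs: A@4 B@3 C@4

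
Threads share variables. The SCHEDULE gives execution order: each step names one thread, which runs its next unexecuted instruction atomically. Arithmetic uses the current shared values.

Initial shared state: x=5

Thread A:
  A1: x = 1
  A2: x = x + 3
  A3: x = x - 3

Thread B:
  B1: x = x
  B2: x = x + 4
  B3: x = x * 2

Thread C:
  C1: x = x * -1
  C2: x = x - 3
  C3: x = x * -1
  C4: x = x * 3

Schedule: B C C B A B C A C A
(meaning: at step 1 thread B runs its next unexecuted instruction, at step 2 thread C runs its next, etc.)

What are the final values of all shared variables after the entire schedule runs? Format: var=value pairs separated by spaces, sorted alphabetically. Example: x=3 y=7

Step 1: thread B executes B1 (x = x). Shared: x=5. PCs: A@0 B@1 C@0
Step 2: thread C executes C1 (x = x * -1). Shared: x=-5. PCs: A@0 B@1 C@1
Step 3: thread C executes C2 (x = x - 3). Shared: x=-8. PCs: A@0 B@1 C@2
Step 4: thread B executes B2 (x = x + 4). Shared: x=-4. PCs: A@0 B@2 C@2
Step 5: thread A executes A1 (x = 1). Shared: x=1. PCs: A@1 B@2 C@2
Step 6: thread B executes B3 (x = x * 2). Shared: x=2. PCs: A@1 B@3 C@2
Step 7: thread C executes C3 (x = x * -1). Shared: x=-2. PCs: A@1 B@3 C@3
Step 8: thread A executes A2 (x = x + 3). Shared: x=1. PCs: A@2 B@3 C@3
Step 9: thread C executes C4 (x = x * 3). Shared: x=3. PCs: A@2 B@3 C@4
Step 10: thread A executes A3 (x = x - 3). Shared: x=0. PCs: A@3 B@3 C@4

Answer: x=0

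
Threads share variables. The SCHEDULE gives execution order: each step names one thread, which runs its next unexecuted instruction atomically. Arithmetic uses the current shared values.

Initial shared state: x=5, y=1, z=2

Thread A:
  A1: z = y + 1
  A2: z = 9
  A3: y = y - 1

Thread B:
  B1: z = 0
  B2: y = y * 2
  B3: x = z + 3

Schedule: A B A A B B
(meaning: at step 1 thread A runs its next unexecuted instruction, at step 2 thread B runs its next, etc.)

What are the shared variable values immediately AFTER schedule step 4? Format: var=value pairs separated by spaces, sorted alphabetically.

Answer: x=5 y=0 z=9

Derivation:
Step 1: thread A executes A1 (z = y + 1). Shared: x=5 y=1 z=2. PCs: A@1 B@0
Step 2: thread B executes B1 (z = 0). Shared: x=5 y=1 z=0. PCs: A@1 B@1
Step 3: thread A executes A2 (z = 9). Shared: x=5 y=1 z=9. PCs: A@2 B@1
Step 4: thread A executes A3 (y = y - 1). Shared: x=5 y=0 z=9. PCs: A@3 B@1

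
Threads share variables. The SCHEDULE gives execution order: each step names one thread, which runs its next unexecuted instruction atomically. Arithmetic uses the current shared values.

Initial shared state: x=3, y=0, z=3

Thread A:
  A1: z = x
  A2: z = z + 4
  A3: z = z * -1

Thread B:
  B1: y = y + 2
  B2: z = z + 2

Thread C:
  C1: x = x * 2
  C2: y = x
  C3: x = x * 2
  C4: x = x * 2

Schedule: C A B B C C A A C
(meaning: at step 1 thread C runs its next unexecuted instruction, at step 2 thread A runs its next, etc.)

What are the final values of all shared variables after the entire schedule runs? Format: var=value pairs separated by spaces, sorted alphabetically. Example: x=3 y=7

Answer: x=24 y=6 z=-12

Derivation:
Step 1: thread C executes C1 (x = x * 2). Shared: x=6 y=0 z=3. PCs: A@0 B@0 C@1
Step 2: thread A executes A1 (z = x). Shared: x=6 y=0 z=6. PCs: A@1 B@0 C@1
Step 3: thread B executes B1 (y = y + 2). Shared: x=6 y=2 z=6. PCs: A@1 B@1 C@1
Step 4: thread B executes B2 (z = z + 2). Shared: x=6 y=2 z=8. PCs: A@1 B@2 C@1
Step 5: thread C executes C2 (y = x). Shared: x=6 y=6 z=8. PCs: A@1 B@2 C@2
Step 6: thread C executes C3 (x = x * 2). Shared: x=12 y=6 z=8. PCs: A@1 B@2 C@3
Step 7: thread A executes A2 (z = z + 4). Shared: x=12 y=6 z=12. PCs: A@2 B@2 C@3
Step 8: thread A executes A3 (z = z * -1). Shared: x=12 y=6 z=-12. PCs: A@3 B@2 C@3
Step 9: thread C executes C4 (x = x * 2). Shared: x=24 y=6 z=-12. PCs: A@3 B@2 C@4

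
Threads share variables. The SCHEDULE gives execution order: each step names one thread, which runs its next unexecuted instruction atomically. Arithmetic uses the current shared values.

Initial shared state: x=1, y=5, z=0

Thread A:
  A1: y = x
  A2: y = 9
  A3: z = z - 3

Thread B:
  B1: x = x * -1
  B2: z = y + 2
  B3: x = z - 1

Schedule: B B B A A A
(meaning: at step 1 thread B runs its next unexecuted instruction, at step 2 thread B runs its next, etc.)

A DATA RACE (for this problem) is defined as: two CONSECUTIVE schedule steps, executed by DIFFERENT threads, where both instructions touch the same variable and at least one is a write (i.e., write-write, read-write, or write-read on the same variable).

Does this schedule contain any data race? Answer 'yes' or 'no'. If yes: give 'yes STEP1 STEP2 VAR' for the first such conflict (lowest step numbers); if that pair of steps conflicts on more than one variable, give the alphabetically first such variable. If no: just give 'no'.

Steps 1,2: same thread (B). No race.
Steps 2,3: same thread (B). No race.
Steps 3,4: B(x = z - 1) vs A(y = x). RACE on x (W-R).
Steps 4,5: same thread (A). No race.
Steps 5,6: same thread (A). No race.
First conflict at steps 3,4.

Answer: yes 3 4 x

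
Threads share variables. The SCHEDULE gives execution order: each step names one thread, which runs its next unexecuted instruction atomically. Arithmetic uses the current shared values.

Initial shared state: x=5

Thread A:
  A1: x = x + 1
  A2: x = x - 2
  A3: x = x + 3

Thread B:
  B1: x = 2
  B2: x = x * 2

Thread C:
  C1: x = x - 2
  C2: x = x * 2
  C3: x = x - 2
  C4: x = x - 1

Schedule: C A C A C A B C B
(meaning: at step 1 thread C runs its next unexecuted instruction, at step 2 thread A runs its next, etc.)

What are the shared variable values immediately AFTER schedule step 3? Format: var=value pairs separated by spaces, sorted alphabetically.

Answer: x=8

Derivation:
Step 1: thread C executes C1 (x = x - 2). Shared: x=3. PCs: A@0 B@0 C@1
Step 2: thread A executes A1 (x = x + 1). Shared: x=4. PCs: A@1 B@0 C@1
Step 3: thread C executes C2 (x = x * 2). Shared: x=8. PCs: A@1 B@0 C@2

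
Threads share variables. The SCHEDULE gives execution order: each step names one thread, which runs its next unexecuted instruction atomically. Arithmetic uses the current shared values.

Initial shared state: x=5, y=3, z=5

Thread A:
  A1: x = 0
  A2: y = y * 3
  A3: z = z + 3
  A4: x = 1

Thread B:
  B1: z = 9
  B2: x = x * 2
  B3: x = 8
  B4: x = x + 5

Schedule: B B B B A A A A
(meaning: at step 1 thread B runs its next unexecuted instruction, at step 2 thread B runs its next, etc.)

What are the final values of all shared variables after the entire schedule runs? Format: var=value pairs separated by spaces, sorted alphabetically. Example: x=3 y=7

Answer: x=1 y=9 z=12

Derivation:
Step 1: thread B executes B1 (z = 9). Shared: x=5 y=3 z=9. PCs: A@0 B@1
Step 2: thread B executes B2 (x = x * 2). Shared: x=10 y=3 z=9. PCs: A@0 B@2
Step 3: thread B executes B3 (x = 8). Shared: x=8 y=3 z=9. PCs: A@0 B@3
Step 4: thread B executes B4 (x = x + 5). Shared: x=13 y=3 z=9. PCs: A@0 B@4
Step 5: thread A executes A1 (x = 0). Shared: x=0 y=3 z=9. PCs: A@1 B@4
Step 6: thread A executes A2 (y = y * 3). Shared: x=0 y=9 z=9. PCs: A@2 B@4
Step 7: thread A executes A3 (z = z + 3). Shared: x=0 y=9 z=12. PCs: A@3 B@4
Step 8: thread A executes A4 (x = 1). Shared: x=1 y=9 z=12. PCs: A@4 B@4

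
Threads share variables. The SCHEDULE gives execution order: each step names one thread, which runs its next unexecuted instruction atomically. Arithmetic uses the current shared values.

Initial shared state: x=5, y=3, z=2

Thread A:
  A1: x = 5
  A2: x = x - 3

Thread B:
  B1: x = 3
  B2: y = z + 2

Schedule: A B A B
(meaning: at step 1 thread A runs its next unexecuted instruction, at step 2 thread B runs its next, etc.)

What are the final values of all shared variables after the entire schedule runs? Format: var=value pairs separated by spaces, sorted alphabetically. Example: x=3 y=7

Step 1: thread A executes A1 (x = 5). Shared: x=5 y=3 z=2. PCs: A@1 B@0
Step 2: thread B executes B1 (x = 3). Shared: x=3 y=3 z=2. PCs: A@1 B@1
Step 3: thread A executes A2 (x = x - 3). Shared: x=0 y=3 z=2. PCs: A@2 B@1
Step 4: thread B executes B2 (y = z + 2). Shared: x=0 y=4 z=2. PCs: A@2 B@2

Answer: x=0 y=4 z=2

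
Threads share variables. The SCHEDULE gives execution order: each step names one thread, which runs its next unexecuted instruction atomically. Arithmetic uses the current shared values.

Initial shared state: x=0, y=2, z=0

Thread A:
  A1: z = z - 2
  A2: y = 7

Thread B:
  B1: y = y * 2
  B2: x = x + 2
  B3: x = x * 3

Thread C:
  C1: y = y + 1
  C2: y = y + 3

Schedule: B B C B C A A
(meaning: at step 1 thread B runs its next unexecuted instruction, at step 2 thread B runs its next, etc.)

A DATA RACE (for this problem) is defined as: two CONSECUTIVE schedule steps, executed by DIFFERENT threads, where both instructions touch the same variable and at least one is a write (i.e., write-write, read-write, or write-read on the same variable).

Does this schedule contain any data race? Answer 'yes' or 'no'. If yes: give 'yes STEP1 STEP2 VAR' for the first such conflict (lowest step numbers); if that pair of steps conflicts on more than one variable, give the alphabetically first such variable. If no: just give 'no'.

Steps 1,2: same thread (B). No race.
Steps 2,3: B(r=x,w=x) vs C(r=y,w=y). No conflict.
Steps 3,4: C(r=y,w=y) vs B(r=x,w=x). No conflict.
Steps 4,5: B(r=x,w=x) vs C(r=y,w=y). No conflict.
Steps 5,6: C(r=y,w=y) vs A(r=z,w=z). No conflict.
Steps 6,7: same thread (A). No race.

Answer: no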